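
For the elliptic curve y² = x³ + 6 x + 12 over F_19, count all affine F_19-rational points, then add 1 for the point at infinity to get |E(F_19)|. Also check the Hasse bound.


Affine points = {(1, 0), (3, 0), (4, 9), (4, 10), (6, 6), (6, 13), (7, 6), (7, 13), (9, 4), (9, 15), (12, 8), (12, 11), (13, 8), (13, 11), (14, 3), (14, 16), (15, 0), (16, 9), (16, 10), (17, 7), (17, 12), (18, 9), (18, 10)}; affine count = 23; |E(F_19)| = 24.

Discriminant check: Δ ∝ 4a³ + 27b² = 4·6³ + 27·12² = 4·216 + 27·144 ≡ 2 (mod 19). Nonzero ⇒ E is nonsingular.
For each x ∈ F_19, compute rhs = x³ + 6·x + 12 mod 19, then count y ∈ F_19 with y² ≡ rhs.
  x = 0: rhs = 12, matching y values: none (0 points).
  x = 1: rhs = 0, matching y values: 0 (1 points).
  x = 2: rhs = 13, matching y values: none (0 points).
  x = 3: rhs = 0, matching y values: 0 (1 points).
  x = 4: rhs = 5, matching y values: 9, 10 (2 points).
  x = 5: rhs = 15, matching y values: none (0 points).
  x = 6: rhs = 17, matching y values: 6, 13 (2 points).
  x = 7: rhs = 17, matching y values: 6, 13 (2 points).
  x = 8: rhs = 2, matching y values: none (0 points).
  x = 9: rhs = 16, matching y values: 4, 15 (2 points).
  x = 10: rhs = 8, matching y values: none (0 points).
  x = 11: rhs = 3, matching y values: none (0 points).
  x = 12: rhs = 7, matching y values: 8, 11 (2 points).
  x = 13: rhs = 7, matching y values: 8, 11 (2 points).
  x = 14: rhs = 9, matching y values: 3, 16 (2 points).
  x = 15: rhs = 0, matching y values: 0 (1 points).
  x = 16: rhs = 5, matching y values: 9, 10 (2 points).
  x = 17: rhs = 11, matching y values: 7, 12 (2 points).
  x = 18: rhs = 5, matching y values: 9, 10 (2 points).
Total affine count: 23.
Full point count |E(F_19)| = 23 + 1 = 24.
Hasse bound: |24 − (19+1)| = |4| = 4 ≤ 2√19 ≈ 8.7178 ✓.


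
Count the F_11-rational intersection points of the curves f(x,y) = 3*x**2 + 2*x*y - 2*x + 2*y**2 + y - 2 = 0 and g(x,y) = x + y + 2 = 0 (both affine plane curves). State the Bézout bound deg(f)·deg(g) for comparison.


Common zeros: ∅; count = 0; Bézout bound = 2.

deg(f) = 2, deg(g) = 1, so Bézout bound = 2.
Scan x ∈ F_11. For each x, list the y ∈ F_11 with f(x, y) ≡ 0 and those with g(x, y) ≡ 0 (mod 11); the common zeros in that column are the intersection.
  x = 0: f ≡ 0 at y ∈ ∅; g ≡ 0 at y ∈ {9}; common: ∅.
  x = 1: f ≡ 0 at y ∈ ∅; g ≡ 0 at y ∈ {8}; common: ∅.
  x = 2: f ≡ 0 at y ∈ ∅; g ≡ 0 at y ∈ {7}; common: ∅.
  x = 3: f ≡ 0 at y ∈ ∅; g ≡ 0 at y ∈ {6}; common: ∅.
  x = 4: f ≡ 0 at y ∈ ∅; g ≡ 0 at y ∈ {5}; common: ∅.
  x = 5: f ≡ 0 at y ∈ ∅; g ≡ 0 at y ∈ {4}; common: ∅.
  x = 6: f ≡ 0 at y ∈ {5}; g ≡ 0 at y ∈ {3}; common: ∅.
  x = 7: f ≡ 0 at y ∈ ∅; g ≡ 0 at y ∈ {2}; common: ∅.
  x = 8: f ≡ 0 at y ∈ ∅; g ≡ 0 at y ∈ {1}; common: ∅.
  x = 9: f ≡ 0 at y ∈ ∅; g ≡ 0 at y ∈ {0}; common: ∅.
  x = 10: f ≡ 0 at y ∈ ∅; g ≡ 0 at y ∈ {10}; common: ∅.
Collecting: common zeros = ∅, so the count is 0.
Comparison with the Bézout bound: 0 ≤ 2 = deg(f)·deg(g), as expected for curves with no common component (the affine F_11-count falls short of the bound because intersections may lie at infinity, over extension fields, or carry multiplicity).


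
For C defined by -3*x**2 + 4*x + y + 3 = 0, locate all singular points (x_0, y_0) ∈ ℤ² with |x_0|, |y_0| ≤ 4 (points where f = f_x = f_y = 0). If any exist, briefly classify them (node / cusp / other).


No singular points in the scanned grid; C is smooth there.

Compute partial derivatives:
  f_x = 4 - 6*x.
  f_y = 1.
f_y = 1 is a nonzero constant, so f_y never vanishes: no point (x, y) can satisfy f = f_x = f_y = 0. In particular no (x, y) ∈ {−4, ..., 4}² is singular; the curve is smooth.


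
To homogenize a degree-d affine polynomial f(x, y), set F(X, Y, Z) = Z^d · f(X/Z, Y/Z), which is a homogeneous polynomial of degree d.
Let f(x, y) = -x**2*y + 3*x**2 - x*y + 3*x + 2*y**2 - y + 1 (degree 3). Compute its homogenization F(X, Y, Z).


F(X, Y, Z) = -X**2*Y + 3*X**2*Z - X*Y*Z + 3*X*Z**2 + 2*Y**2*Z - Y*Z**2 + Z**3

deg(f) = 3.
Substitute x = X/Z, y = Y/Z into f, then multiply by Z^3.
  monomial -1·x^2·y^1 ↦ -1·X^2·Y^1·Z^0.
  monomial 3·x^2·y^0 ↦ 3·X^2·Y^0·Z^1.
  monomial -1·x^1·y^1 ↦ -1·X^1·Y^1·Z^1.
  monomial 3·x^1·y^0 ↦ 3·X^1·Y^0·Z^2.
  monomial 2·x^0·y^2 ↦ 2·X^0·Y^2·Z^1.
  monomial -1·x^0·y^1 ↦ -1·X^0·Y^1·Z^2.
  monomial 1·x^0·y^0 ↦ 1·X^0·Y^0·Z^3.
Collecting: F(X, Y, Z) = -X**2*Y + 3*X**2*Z - X*Y*Z + 3*X*Z**2 + 2*Y**2*Z - Y*Z**2 + Z**3.


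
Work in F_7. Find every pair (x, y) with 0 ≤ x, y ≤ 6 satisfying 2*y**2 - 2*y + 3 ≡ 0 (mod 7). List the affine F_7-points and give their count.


Affine F_7-points: {(0, 2), (0, 6), (1, 2), (1, 6), (2, 2), (2, 6), (3, 2), (3, 6), (4, 2), (4, 6), (5, 2), (5, 6), (6, 2), (6, 6)}; count = 14.

For each of the 49 pairs (x, y) ∈ F_7², evaluate f(x, y) mod 7. Record the zeros.
  x = 0: [0↦3, 1↦3, 2↦0, 3↦1, 4↦6, 5↦1, 6↦0]  zeros at y ∈ {2, 6}
  x = 1: [0↦3, 1↦3, 2↦0, 3↦1, 4↦6, 5↦1, 6↦0]  zeros at y ∈ {2, 6}
  x = 2: [0↦3, 1↦3, 2↦0, 3↦1, 4↦6, 5↦1, 6↦0]  zeros at y ∈ {2, 6}
  x = 3: [0↦3, 1↦3, 2↦0, 3↦1, 4↦6, 5↦1, 6↦0]  zeros at y ∈ {2, 6}
  x = 4: [0↦3, 1↦3, 2↦0, 3↦1, 4↦6, 5↦1, 6↦0]  zeros at y ∈ {2, 6}
  x = 5: [0↦3, 1↦3, 2↦0, 3↦1, 4↦6, 5↦1, 6↦0]  zeros at y ∈ {2, 6}
  x = 6: [0↦3, 1↦3, 2↦0, 3↦1, 4↦6, 5↦1, 6↦0]  zeros at y ∈ {2, 6}
Collecting zeros: affine points = {(0, 2), (0, 6), (1, 2), (1, 6), (2, 2), (2, 6), (3, 2), (3, 6), (4, 2), (4, 6), (5, 2), (5, 6), (6, 2), (6, 6)}.
Total count |C(F_7)_aff| = 14.


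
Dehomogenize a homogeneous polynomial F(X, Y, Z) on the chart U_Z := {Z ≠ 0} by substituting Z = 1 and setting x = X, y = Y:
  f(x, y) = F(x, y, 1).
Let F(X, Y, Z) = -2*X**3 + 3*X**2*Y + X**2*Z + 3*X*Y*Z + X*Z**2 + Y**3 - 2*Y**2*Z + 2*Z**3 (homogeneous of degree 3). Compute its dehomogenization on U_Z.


f(x, y) = -2*x**3 + 3*x**2*y + x**2 + 3*x*y + x + y**3 - 2*y**2 + 2

On U_Z we set Z = 1. Each monomial c·X^i·Y^j·Z^k in F becomes c·x^i·y^j·1^k = c·x^i·y^j.
Substituting Z = 1: F(X, Y, 1) = -2*x**3 + 3*x**2*y + x**2 + 3*x*y + x + y**3 - 2*y**2 + 2.
Note: deg(f) ≤ deg(F) = 3; strict inequality happens when F is divisible by Z (lost terms).


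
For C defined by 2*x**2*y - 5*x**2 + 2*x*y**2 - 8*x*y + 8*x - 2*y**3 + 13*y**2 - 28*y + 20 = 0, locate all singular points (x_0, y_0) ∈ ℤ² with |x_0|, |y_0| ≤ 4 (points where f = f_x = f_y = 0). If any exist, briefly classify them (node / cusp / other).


Singular points: {(0, 2)}; classification: node.

Compute partial derivatives:
  f_x = 4*x*y - 10*x + 2*y**2 - 8*y + 8.
  f_y = 2*x**2 + 4*x*y - 8*x - 6*y**2 + 26*y - 28.
Scan x_0 ∈ {−4, ..., 4}. For each x_0, f_y(x_0, y) is a polynomial in y; find its integer roots y ∈ {−4, ..., 4}, then test f_x and f at those candidates.
  x = -4: f_y(-4, y) = -6*y**2 + 10*y + 36; no integer root y with |y| ≤ 4.
  x = -3: f_y(-3, y) = -6*y**2 + 14*y + 14; no integer root y with |y| ≤ 4.
  x = -2: f_y(-2, y) = -6*y**2 + 18*y - 4; no integer root y with |y| ≤ 4.
  x = -1: f_y(-1, y) = -6*y**2 + 22*y - 18; no integer root y with |y| ≤ 4.
  x = 0: f_y(0, y) = -6*y**2 + 26*y - 28; vanishes at y ∈ {2}. (0, 2): f_x = 0, f = 0 — SINGULAR.
  x = 1: f_y(1, y) = -6*y**2 + 30*y - 34; no integer root y with |y| ≤ 4.
  x = 2: f_y(2, y) = -6*y**2 + 34*y - 36; no integer root y with |y| ≤ 4.
  x = 3: f_y(3, y) = -6*y**2 + 38*y - 34; no integer root y with |y| ≤ 4.
  x = 4: f_y(4, y) = -6*y**2 + 42*y - 28; no integer root y with |y| ≤ 4.
Only singular point on the grid: (0, 2).
Classify: substitute x = 0 + u, y = 2 + v and expand: f = 2*u**2*v - u**2 + 2*u*v**2 - 2*v**3 + v**2.
No constant or linear terms (consistent with a singular point). Quadratic part: -u**2 + v**2. Cubic part: 2*u**2*v + 2*u*v**2 - 2*v**3.
The quadratic part v**2 - u**2 = (v − u)(v + u) splits into two distinct linear factors, so there are two distinct tangent lines y − 2 = ±(x − 0) — this is a node (ordinary double point).
Classification: node.


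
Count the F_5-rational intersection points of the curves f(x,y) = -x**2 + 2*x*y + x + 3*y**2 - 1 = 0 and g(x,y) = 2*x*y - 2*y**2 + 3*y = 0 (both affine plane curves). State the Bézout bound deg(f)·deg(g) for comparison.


Common zeros: ∅; count = 0; Bézout bound = 4.

deg(f) = 2, deg(g) = 2, so Bézout bound = 4.
Scan x ∈ F_5. For each x, list the y ∈ F_5 with f(x, y) ≡ 0 and those with g(x, y) ≡ 0 (mod 5); the common zeros in that column are the intersection.
  x = 0: f ≡ 0 at y ∈ ∅; g ≡ 0 at y ∈ {0, 4}; common: ∅.
  x = 1: f ≡ 0 at y ∈ {2, 4}; g ≡ 0 at y ∈ {0}; common: ∅.
  x = 2: f ≡ 0 at y ∈ ∅; g ≡ 0 at y ∈ {0, 1}; common: ∅.
  x = 3: f ≡ 0 at y ∈ {4}; g ≡ 0 at y ∈ {0, 2}; common: ∅.
  x = 4: f ≡ 0 at y ∈ {2}; g ≡ 0 at y ∈ {0, 3}; common: ∅.
Collecting: common zeros = ∅, so the count is 0.
Comparison with the Bézout bound: 0 ≤ 4 = deg(f)·deg(g), as expected for curves with no common component (the affine F_5-count falls short of the bound because intersections may lie at infinity, over extension fields, or carry multiplicity).


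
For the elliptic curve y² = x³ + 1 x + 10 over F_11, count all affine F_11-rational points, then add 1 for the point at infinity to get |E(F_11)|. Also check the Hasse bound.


Affine points = {(1, 1), (1, 10), (2, 3), (2, 8), (4, 1), (4, 10), (6, 1), (6, 10), (9, 0)}; affine count = 9; |E(F_11)| = 10.

Discriminant check: Δ ∝ 4a³ + 27b² = 4·1³ + 27·10² = 4·1 + 27·100 ≡ 9 (mod 11). Nonzero ⇒ E is nonsingular.
For each x ∈ F_11, compute rhs = x³ + 1·x + 10 mod 11, then count y ∈ F_11 with y² ≡ rhs.
  x = 0: rhs = 10, matching y values: none (0 points).
  x = 1: rhs = 1, matching y values: 1, 10 (2 points).
  x = 2: rhs = 9, matching y values: 3, 8 (2 points).
  x = 3: rhs = 7, matching y values: none (0 points).
  x = 4: rhs = 1, matching y values: 1, 10 (2 points).
  x = 5: rhs = 8, matching y values: none (0 points).
  x = 6: rhs = 1, matching y values: 1, 10 (2 points).
  x = 7: rhs = 8, matching y values: none (0 points).
  x = 8: rhs = 2, matching y values: none (0 points).
  x = 9: rhs = 0, matching y values: 0 (1 points).
  x = 10: rhs = 8, matching y values: none (0 points).
Total affine count: 9.
Full point count |E(F_11)| = 9 + 1 = 10.
Hasse bound: |10 − (11+1)| = |-2| = 2 ≤ 2√11 ≈ 6.6332 ✓.


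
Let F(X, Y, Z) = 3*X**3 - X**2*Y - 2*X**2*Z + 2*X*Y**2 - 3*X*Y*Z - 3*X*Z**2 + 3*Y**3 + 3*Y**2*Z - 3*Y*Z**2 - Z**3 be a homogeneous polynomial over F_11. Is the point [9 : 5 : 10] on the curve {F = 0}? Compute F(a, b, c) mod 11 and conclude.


F(9,5,10) ≡ 5 (mod 11); P is NOT on the curve.

Evaluate F(9, 5, 10) term-by-term (mod 11).
  3*X**3 ↦ 3·729·1·1 = 2187
  -X**2*Y ↦ -1·81·5·1 = -405
  -2*X**2*Z ↦ -2·81·1·10 = -1620
  2*X*Y**2 ↦ 2·9·25·1 = 450
  -3*X*Y*Z ↦ -3·9·5·10 = -1350
  -3*X*Z**2 ↦ -3·9·1·100 = -2700
  3*Y**3 ↦ 3·1·125·1 = 375
  3*Y**2*Z ↦ 3·1·25·10 = 750
  -3*Y*Z**2 ↦ -3·1·5·100 = -1500
  -Z**3 ↦ -1·1·1·1000 = -1000
Sum: F(9, 5, 10) = (2187) + (-405) + (-1620) + (450) + (-1350) + (-2700) + (375) + (750) + (-1500) + (-1000) = -4813.
Reducing mod 11: -4813 ≡ 5 (mod 11).
Since F(a, b, c) ≡ 5 ≠ 0 (mod 11), P does NOT lie on the curve.


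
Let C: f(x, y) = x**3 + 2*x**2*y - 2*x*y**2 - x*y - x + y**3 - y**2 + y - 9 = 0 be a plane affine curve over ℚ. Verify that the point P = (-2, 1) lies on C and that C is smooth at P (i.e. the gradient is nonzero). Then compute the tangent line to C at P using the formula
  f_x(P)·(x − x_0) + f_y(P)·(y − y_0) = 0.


Tangent line at P: 20*y - 20 = 0.

Step 1: f(-2, 1) = 0, so P lies on C.
Step 2: partial derivatives
  f_x(x, y) = 3*x**2 + 4*x*y - 2*y**2 - y - 1, f_y(x, y) = 2*x**2 - 4*x*y - x + 3*y**2 - 2*y + 1.
  f_x(P) = 0, f_y(P) = 20 (gradient nonzero, so P is smooth).
Step 3: tangent line at P: 0·(x − -2) + 20·(y − 1) = 0.
Expanding: 20*y - 20 = 0.


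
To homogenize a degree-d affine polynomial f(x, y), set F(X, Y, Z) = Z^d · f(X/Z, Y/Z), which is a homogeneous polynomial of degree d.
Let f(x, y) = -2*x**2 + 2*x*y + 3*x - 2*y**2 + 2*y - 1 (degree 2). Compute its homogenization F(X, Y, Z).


F(X, Y, Z) = -2*X**2 + 2*X*Y + 3*X*Z - 2*Y**2 + 2*Y*Z - Z**2

deg(f) = 2.
Substitute x = X/Z, y = Y/Z into f, then multiply by Z^2.
  monomial -2·x^2·y^0 ↦ -2·X^2·Y^0·Z^0.
  monomial 2·x^1·y^1 ↦ 2·X^1·Y^1·Z^0.
  monomial 3·x^1·y^0 ↦ 3·X^1·Y^0·Z^1.
  monomial -2·x^0·y^2 ↦ -2·X^0·Y^2·Z^0.
  monomial 2·x^0·y^1 ↦ 2·X^0·Y^1·Z^1.
  monomial -1·x^0·y^0 ↦ -1·X^0·Y^0·Z^2.
Collecting: F(X, Y, Z) = -2*X**2 + 2*X*Y + 3*X*Z - 2*Y**2 + 2*Y*Z - Z**2.


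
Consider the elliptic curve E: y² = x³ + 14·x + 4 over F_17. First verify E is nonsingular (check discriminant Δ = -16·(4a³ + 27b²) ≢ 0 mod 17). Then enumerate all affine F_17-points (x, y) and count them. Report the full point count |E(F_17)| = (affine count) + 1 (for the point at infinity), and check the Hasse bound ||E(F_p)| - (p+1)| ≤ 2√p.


Affine points = {(0, 2), (0, 15), (1, 6), (1, 11), (6, 7), (6, 10), (8, 4), (8, 13), (9, 3), (9, 14), (12, 8), (12, 9), (15, 6), (15, 11)}; affine count = 14; |E(F_17)| = 15.

Discriminant check: Δ ∝ 4a³ + 27b² = 4·14³ + 27·4² = 4·2744 + 27·16 ≡ 1 (mod 17). Nonzero ⇒ E is nonsingular.
For each x ∈ F_17, compute rhs = x³ + 14·x + 4 mod 17, then count y ∈ F_17 with y² ≡ rhs.
  x = 0: rhs = 4, matching y values: 2, 15 (2 points).
  x = 1: rhs = 2, matching y values: 6, 11 (2 points).
  x = 2: rhs = 6, matching y values: none (0 points).
  x = 3: rhs = 5, matching y values: none (0 points).
  x = 4: rhs = 5, matching y values: none (0 points).
  x = 5: rhs = 12, matching y values: none (0 points).
  x = 6: rhs = 15, matching y values: 7, 10 (2 points).
  x = 7: rhs = 3, matching y values: none (0 points).
  x = 8: rhs = 16, matching y values: 4, 13 (2 points).
  x = 9: rhs = 9, matching y values: 3, 14 (2 points).
  x = 10: rhs = 5, matching y values: none (0 points).
  x = 11: rhs = 10, matching y values: none (0 points).
  x = 12: rhs = 13, matching y values: 8, 9 (2 points).
  x = 13: rhs = 3, matching y values: none (0 points).
  x = 14: rhs = 3, matching y values: none (0 points).
  x = 15: rhs = 2, matching y values: 6, 11 (2 points).
  x = 16: rhs = 6, matching y values: none (0 points).
Total affine count: 14.
Full point count |E(F_17)| = 14 + 1 = 15.
Hasse bound: |15 − (17+1)| = |-3| = 3 ≤ 2√17 ≈ 8.2462 ✓.


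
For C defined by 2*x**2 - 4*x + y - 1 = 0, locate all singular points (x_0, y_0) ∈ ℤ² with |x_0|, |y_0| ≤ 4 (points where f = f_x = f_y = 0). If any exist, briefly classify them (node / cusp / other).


No singular points in the scanned grid; C is smooth there.

Compute partial derivatives:
  f_x = 4*x - 4.
  f_y = 1.
f_y = 1 is a nonzero constant, so f_y never vanishes: no point (x, y) can satisfy f = f_x = f_y = 0. In particular no (x, y) ∈ {−4, ..., 4}² is singular; the curve is smooth.


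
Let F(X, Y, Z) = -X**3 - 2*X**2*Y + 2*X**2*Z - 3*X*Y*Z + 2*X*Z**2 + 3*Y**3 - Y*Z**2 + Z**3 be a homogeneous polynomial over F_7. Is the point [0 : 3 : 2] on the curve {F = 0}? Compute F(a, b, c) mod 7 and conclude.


F(0,3,2) ≡ 0 (mod 7); P is on the curve.

Evaluate F(0, 3, 2) term-by-term (mod 7).
  -X**3 ↦ -1·0·1·1 = 0
  -2*X**2*Y ↦ -2·0·3·1 = 0
  2*X**2*Z ↦ 2·0·1·2 = 0
  -3*X*Y*Z ↦ -3·0·3·2 = 0
  2*X*Z**2 ↦ 2·0·1·4 = 0
  3*Y**3 ↦ 3·1·27·1 = 81
  -Y*Z**2 ↦ -1·1·3·4 = -12
  Z**3 ↦ 1·1·1·8 = 8
Sum: F(0, 3, 2) = (0) + (0) + (0) + (0) + (0) + (81) + (-12) + (8) = 77.
Reducing mod 7: 77 ≡ 0 (mod 7).
Since F(a, b, c) ≡ 0 (mod 7), P lies on the curve.


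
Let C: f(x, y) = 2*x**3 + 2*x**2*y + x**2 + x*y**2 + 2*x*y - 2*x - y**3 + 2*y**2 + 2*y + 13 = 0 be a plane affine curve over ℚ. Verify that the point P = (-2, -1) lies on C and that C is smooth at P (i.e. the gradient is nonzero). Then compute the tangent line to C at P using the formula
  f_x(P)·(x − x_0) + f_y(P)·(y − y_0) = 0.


Tangent line at P: 25*x + 3*y + 53 = 0.

Step 1: f(-2, -1) = 0, so P lies on C.
Step 2: partial derivatives
  f_x(x, y) = 6*x**2 + 4*x*y + 2*x + y**2 + 2*y - 2, f_y(x, y) = 2*x**2 + 2*x*y + 2*x - 3*y**2 + 4*y + 2.
  f_x(P) = 25, f_y(P) = 3 (gradient nonzero, so P is smooth).
Step 3: tangent line at P: 25·(x − -2) + 3·(y − -1) = 0.
Expanding: 25*x + 3*y + 53 = 0.


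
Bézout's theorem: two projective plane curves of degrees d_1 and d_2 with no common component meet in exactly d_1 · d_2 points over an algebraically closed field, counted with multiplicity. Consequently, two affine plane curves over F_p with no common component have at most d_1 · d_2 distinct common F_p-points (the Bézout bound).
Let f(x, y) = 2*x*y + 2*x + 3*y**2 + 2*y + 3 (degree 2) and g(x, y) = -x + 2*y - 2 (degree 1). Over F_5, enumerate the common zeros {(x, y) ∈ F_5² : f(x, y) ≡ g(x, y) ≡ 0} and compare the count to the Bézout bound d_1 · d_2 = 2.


Common zeros: ∅; count = 0; Bézout bound = 2.

deg(f) = 2, deg(g) = 1, so Bézout bound = 2.
Scan x ∈ F_5. For each x, list the y ∈ F_5 with f(x, y) ≡ 0 and those with g(x, y) ≡ 0 (mod 5); the common zeros in that column are the intersection.
  x = 0: f ≡ 0 at y ∈ ∅; g ≡ 0 at y ∈ {1}; common: ∅.
  x = 1: f ≡ 0 at y ∈ {0, 2}; g ≡ 0 at y ∈ {4}; common: ∅.
  x = 2: f ≡ 0 at y ∈ ∅; g ≡ 0 at y ∈ {2}; common: ∅.
  x = 3: f ≡ 0 at y ∈ {1, 3}; g ≡ 0 at y ∈ {0}; common: ∅.
  x = 4: f ≡ 0 at y ∈ ∅; g ≡ 0 at y ∈ {3}; common: ∅.
Collecting: common zeros = ∅, so the count is 0.
Comparison with the Bézout bound: 0 ≤ 2 = deg(f)·deg(g), as expected for curves with no common component (the affine F_5-count falls short of the bound because intersections may lie at infinity, over extension fields, or carry multiplicity).


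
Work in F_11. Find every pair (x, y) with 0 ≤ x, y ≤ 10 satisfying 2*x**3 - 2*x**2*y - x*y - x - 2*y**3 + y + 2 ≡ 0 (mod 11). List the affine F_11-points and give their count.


Affine F_11-points: {(3, 5), (4, 3), (6, 3), (8, 10), (10, 8)}; count = 5.

For each of the 121 pairs (x, y) ∈ F_11², evaluate f(x, y) mod 11. Record the zeros.
  x = 0: [0↦2, 1↦1, 2↦10, 3↦6, 4↦10, 5↦10, 6↦5, 7↦5, 8↦9, 9↦5, 10↦3]  zeros at y ∈ ∅
  x = 1: [0↦3, 1↦10, 2↦5, 3↦9, 4↦10, 5↦7, 6↦10, 7↦7, 8↦8, 9↦1, 10↦7]  zeros at y ∈ ∅
  x = 2: [0↦5, 1↦5, 2↦4, 3↦1, 4↦6, 5↦7, 6↦3, 7↦4, 8↦9, 9↦6, 10↦5]  zeros at y ∈ ∅
  x = 3: [0↦9, 1↦9, 2↦8, 3↦5, 4↦10, 5↦0, 6↦7, 7↦8, 8↦2, 9↦10, 10↦9]  zeros at y ∈ {5}
  x = 4: [0↦5, 1↦1, 2↦7, 3↦0, 4↦1, 5↦9, 6↦1, 7↦9, 8↦10, 9↦3, 10↦9]  zeros at y ∈ {3}
  x = 5: [0↦5, 1↦4, 2↦2, 3↦9, 4↦2, 5↦2, 6↦8, 7↦8, 8↦1, 9↦8, 10↦6]  zeros at y ∈ ∅
  x = 6: [0↦10, 1↦8, 2↦5, 3↦0, 4↦3, 5↦2, 6↦7, 7↦6, 8↦9, 9↦4, 10↦1]  zeros at y ∈ {3}
  x = 7: [0↦10, 1↦3, 2↦6, 3↦7, 4↦5, 5↦10, 6↦10, 7↦4, 8↦2, 9↦3, 10↦6]  zeros at y ∈ ∅
  x = 8: [0↦6, 1↦1, 2↦6, 3↦9, 4↦9, 5↦5, 6↦7, 7↦3, 8↦3, 9↦6, 10↦0]  zeros at y ∈ {10}
  x = 9: [0↦10, 1↦3, 2↦6, 3↦7, 4↦5, 5↦10, 6↦10, 7↦4, 8↦2, 9↦3, 10↦6]  zeros at y ∈ ∅
  x = 10: [0↦1, 1↦10, 2↦7, 3↦2, 4↦5, 5↦4, 6↦9, 7↦8, 8↦0, 9↦6, 10↦3]  zeros at y ∈ {8}
Collecting zeros: affine points = {(3, 5), (4, 3), (6, 3), (8, 10), (10, 8)}.
Total count |C(F_11)_aff| = 5.


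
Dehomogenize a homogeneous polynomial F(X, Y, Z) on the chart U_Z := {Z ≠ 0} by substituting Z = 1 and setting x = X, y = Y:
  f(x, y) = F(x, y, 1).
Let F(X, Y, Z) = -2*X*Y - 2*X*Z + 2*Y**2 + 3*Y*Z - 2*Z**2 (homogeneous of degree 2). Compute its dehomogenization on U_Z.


f(x, y) = -2*x*y - 2*x + 2*y**2 + 3*y - 2

On U_Z we set Z = 1. Each monomial c·X^i·Y^j·Z^k in F becomes c·x^i·y^j·1^k = c·x^i·y^j.
Substituting Z = 1: F(X, Y, 1) = -2*x*y - 2*x + 2*y**2 + 3*y - 2.
Note: deg(f) ≤ deg(F) = 2; strict inequality happens when F is divisible by Z (lost terms).


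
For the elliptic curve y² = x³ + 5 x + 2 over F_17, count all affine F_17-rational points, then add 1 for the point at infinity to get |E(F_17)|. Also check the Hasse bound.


Affine points = {(0, 6), (0, 11), (1, 5), (1, 12), (4, 1), (4, 16), (5, 4), (5, 13), (10, 7), (10, 10), (15, 1), (15, 16), (16, 8), (16, 9)}; affine count = 14; |E(F_17)| = 15.

Discriminant check: Δ ∝ 4a³ + 27b² = 4·5³ + 27·2² = 4·125 + 27·4 ≡ 13 (mod 17). Nonzero ⇒ E is nonsingular.
For each x ∈ F_17, compute rhs = x³ + 5·x + 2 mod 17, then count y ∈ F_17 with y² ≡ rhs.
  x = 0: rhs = 2, matching y values: 6, 11 (2 points).
  x = 1: rhs = 8, matching y values: 5, 12 (2 points).
  x = 2: rhs = 3, matching y values: none (0 points).
  x = 3: rhs = 10, matching y values: none (0 points).
  x = 4: rhs = 1, matching y values: 1, 16 (2 points).
  x = 5: rhs = 16, matching y values: 4, 13 (2 points).
  x = 6: rhs = 10, matching y values: none (0 points).
  x = 7: rhs = 6, matching y values: none (0 points).
  x = 8: rhs = 10, matching y values: none (0 points).
  x = 9: rhs = 11, matching y values: none (0 points).
  x = 10: rhs = 15, matching y values: 7, 10 (2 points).
  x = 11: rhs = 11, matching y values: none (0 points).
  x = 12: rhs = 5, matching y values: none (0 points).
  x = 13: rhs = 3, matching y values: none (0 points).
  x = 14: rhs = 11, matching y values: none (0 points).
  x = 15: rhs = 1, matching y values: 1, 16 (2 points).
  x = 16: rhs = 13, matching y values: 8, 9 (2 points).
Total affine count: 14.
Full point count |E(F_17)| = 14 + 1 = 15.
Hasse bound: |15 − (17+1)| = |-3| = 3 ≤ 2√17 ≈ 8.2462 ✓.


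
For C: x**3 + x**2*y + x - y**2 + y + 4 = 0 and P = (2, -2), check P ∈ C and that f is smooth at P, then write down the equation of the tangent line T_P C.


Tangent line at P: 5*x + 9*y + 8 = 0.

Step 1: f(2, -2) = 0, so P lies on C.
Step 2: partial derivatives
  f_x(x, y) = 3*x**2 + 2*x*y + 1, f_y(x, y) = x**2 - 2*y + 1.
  f_x(P) = 5, f_y(P) = 9 (gradient nonzero, so P is smooth).
Step 3: tangent line at P: 5·(x − 2) + 9·(y − -2) = 0.
Expanding: 5*x + 9*y + 8 = 0.


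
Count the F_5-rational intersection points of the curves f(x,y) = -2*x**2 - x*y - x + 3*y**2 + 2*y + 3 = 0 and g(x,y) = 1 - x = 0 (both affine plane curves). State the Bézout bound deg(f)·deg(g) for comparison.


Common zeros: {(1, 0), (1, 3)}; count = 2; Bézout bound = 2.

deg(f) = 2, deg(g) = 1, so Bézout bound = 2.
Scan x ∈ F_5. For each x, list the y ∈ F_5 with f(x, y) ≡ 0 and those with g(x, y) ≡ 0 (mod 5); the common zeros in that column are the intersection.
  x = 0: f ≡ 0 at y ∈ ∅; g ≡ 0 at y ∈ ∅; common: ∅.
  x = 1: f ≡ 0 at y ∈ {0, 3}; g ≡ 0 at y ∈ {0, 1, 2, 3, 4}; common: {0, 3}.
  x = 2: f ≡ 0 at y ∈ {2, 3}; g ≡ 0 at y ∈ ∅; common: ∅.
  x = 3: f ≡ 0 at y ∈ ∅; g ≡ 0 at y ∈ ∅; common: ∅.
  x = 4: f ≡ 0 at y ∈ {2}; g ≡ 0 at y ∈ ∅; common: ∅.
Collecting: common zeros = {(1, 0), (1, 3)}, so the count is 2.
Comparison with the Bézout bound: 2 ≤ 2 = deg(f)·deg(g), as expected for curves with no common component (the bound is attained).


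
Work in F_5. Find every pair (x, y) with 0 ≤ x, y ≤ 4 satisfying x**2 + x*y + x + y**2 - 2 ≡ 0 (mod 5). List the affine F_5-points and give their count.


Affine F_5-points: {(1, 0), (1, 4), (3, 0), (3, 2), (4, 2), (4, 4)}; count = 6.

For each of the 25 pairs (x, y) ∈ F_5², evaluate f(x, y) mod 5. Record the zeros.
  x = 0: [0↦3, 1↦4, 2↦2, 3↦2, 4↦4]  zeros at y ∈ ∅
  x = 1: [0↦0, 1↦2, 2↦1, 3↦2, 4↦0]  zeros at y ∈ {0, 4}
  x = 2: [0↦4, 1↦2, 2↦2, 3↦4, 4↦3]  zeros at y ∈ ∅
  x = 3: [0↦0, 1↦4, 2↦0, 3↦3, 4↦3]  zeros at y ∈ {0, 2}
  x = 4: [0↦3, 1↦3, 2↦0, 3↦4, 4↦0]  zeros at y ∈ {2, 4}
Collecting zeros: affine points = {(1, 0), (1, 4), (3, 0), (3, 2), (4, 2), (4, 4)}.
Total count |C(F_5)_aff| = 6.


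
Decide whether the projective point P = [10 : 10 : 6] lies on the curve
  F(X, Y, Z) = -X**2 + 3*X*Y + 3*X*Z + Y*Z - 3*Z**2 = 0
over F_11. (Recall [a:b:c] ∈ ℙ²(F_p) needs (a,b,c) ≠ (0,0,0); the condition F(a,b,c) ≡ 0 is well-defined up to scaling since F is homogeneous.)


F(10,10,6) ≡ 2 (mod 11); P is NOT on the curve.

Evaluate F(10, 10, 6) term-by-term (mod 11).
  -X**2 ↦ -1·100·1·1 = -100
  3*X*Y ↦ 3·10·10·1 = 300
  3*X*Z ↦ 3·10·1·6 = 180
  Y*Z ↦ 1·1·10·6 = 60
  -3*Z**2 ↦ -3·1·1·36 = -108
Sum: F(10, 10, 6) = (-100) + (300) + (180) + (60) + (-108) = 332.
Reducing mod 11: 332 ≡ 2 (mod 11).
Since F(a, b, c) ≡ 2 ≠ 0 (mod 11), P does NOT lie on the curve.


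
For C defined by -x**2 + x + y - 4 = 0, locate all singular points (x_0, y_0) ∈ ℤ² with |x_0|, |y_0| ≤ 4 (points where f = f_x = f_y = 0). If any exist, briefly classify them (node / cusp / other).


No singular points in the scanned grid; C is smooth there.

Compute partial derivatives:
  f_x = 1 - 2*x.
  f_y = 1.
f_y = 1 is a nonzero constant, so f_y never vanishes: no point (x, y) can satisfy f = f_x = f_y = 0. In particular no (x, y) ∈ {−4, ..., 4}² is singular; the curve is smooth.


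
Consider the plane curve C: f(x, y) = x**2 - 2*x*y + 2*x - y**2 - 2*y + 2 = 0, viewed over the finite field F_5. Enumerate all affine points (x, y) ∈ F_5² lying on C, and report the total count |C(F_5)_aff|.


Affine F_5-points: {(1, 0), (1, 1), (2, 0), (2, 4), (4, 1), (4, 4)}; count = 6.

For each of the 25 pairs (x, y) ∈ F_5², evaluate f(x, y) mod 5. Record the zeros.
  x = 0: [0↦2, 1↦4, 2↦4, 3↦2, 4↦3]  zeros at y ∈ ∅
  x = 1: [0↦0, 1↦0, 2↦3, 3↦4, 4↦3]  zeros at y ∈ {0, 1}
  x = 2: [0↦0, 1↦3, 2↦4, 3↦3, 4↦0]  zeros at y ∈ {0, 4}
  x = 3: [0↦2, 1↦3, 2↦2, 3↦4, 4↦4]  zeros at y ∈ ∅
  x = 4: [0↦1, 1↦0, 2↦2, 3↦2, 4↦0]  zeros at y ∈ {1, 4}
Collecting zeros: affine points = {(1, 0), (1, 1), (2, 0), (2, 4), (4, 1), (4, 4)}.
Total count |C(F_5)_aff| = 6.


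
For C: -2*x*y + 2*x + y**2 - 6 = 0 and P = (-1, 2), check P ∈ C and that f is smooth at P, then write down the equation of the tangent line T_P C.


Tangent line at P: -2*x + 6*y - 14 = 0.

Step 1: f(-1, 2) = 0, so P lies on C.
Step 2: partial derivatives
  f_x(x, y) = 2 - 2*y, f_y(x, y) = -2*x + 2*y.
  f_x(P) = -2, f_y(P) = 6 (gradient nonzero, so P is smooth).
Step 3: tangent line at P: -2·(x − -1) + 6·(y − 2) = 0.
Expanding: -2*x + 6*y - 14 = 0.


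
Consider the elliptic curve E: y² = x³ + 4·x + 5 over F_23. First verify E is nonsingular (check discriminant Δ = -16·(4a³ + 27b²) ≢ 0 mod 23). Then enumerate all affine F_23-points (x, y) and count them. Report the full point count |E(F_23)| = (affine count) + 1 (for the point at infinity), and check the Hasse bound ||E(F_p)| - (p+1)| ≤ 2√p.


Affine points = {(4, 4), (4, 19), (5, 9), (5, 14), (7, 10), (7, 13), (11, 0), (13, 0), (15, 6), (15, 17), (16, 5), (16, 18), (17, 8), (17, 15), (20, 9), (20, 14), (21, 9), (21, 14), (22, 0)}; affine count = 19; |E(F_23)| = 20.

Discriminant check: Δ ∝ 4a³ + 27b² = 4·4³ + 27·5² = 4·64 + 27·25 ≡ 11 (mod 23). Nonzero ⇒ E is nonsingular.
For each x ∈ F_23, compute rhs = x³ + 4·x + 5 mod 23, then count y ∈ F_23 with y² ≡ rhs.
  x = 0: rhs = 5, matching y values: none (0 points).
  x = 1: rhs = 10, matching y values: none (0 points).
  x = 2: rhs = 21, matching y values: none (0 points).
  x = 3: rhs = 21, matching y values: none (0 points).
  x = 4: rhs = 16, matching y values: 4, 19 (2 points).
  x = 5: rhs = 12, matching y values: 9, 14 (2 points).
  x = 6: rhs = 15, matching y values: none (0 points).
  x = 7: rhs = 8, matching y values: 10, 13 (2 points).
  x = 8: rhs = 20, matching y values: none (0 points).
  x = 9: rhs = 11, matching y values: none (0 points).
  x = 10: rhs = 10, matching y values: none (0 points).
  x = 11: rhs = 0, matching y values: 0 (1 points).
  x = 12: rhs = 10, matching y values: none (0 points).
  x = 13: rhs = 0, matching y values: 0 (1 points).
  x = 14: rhs = 22, matching y values: none (0 points).
  x = 15: rhs = 13, matching y values: 6, 17 (2 points).
  x = 16: rhs = 2, matching y values: 5, 18 (2 points).
  x = 17: rhs = 18, matching y values: 8, 15 (2 points).
  x = 18: rhs = 21, matching y values: none (0 points).
  x = 19: rhs = 17, matching y values: none (0 points).
  x = 20: rhs = 12, matching y values: 9, 14 (2 points).
  x = 21: rhs = 12, matching y values: 9, 14 (2 points).
  x = 22: rhs = 0, matching y values: 0 (1 points).
Total affine count: 19.
Full point count |E(F_23)| = 19 + 1 = 20.
Hasse bound: |20 − (23+1)| = |-4| = 4 ≤ 2√23 ≈ 9.5917 ✓.


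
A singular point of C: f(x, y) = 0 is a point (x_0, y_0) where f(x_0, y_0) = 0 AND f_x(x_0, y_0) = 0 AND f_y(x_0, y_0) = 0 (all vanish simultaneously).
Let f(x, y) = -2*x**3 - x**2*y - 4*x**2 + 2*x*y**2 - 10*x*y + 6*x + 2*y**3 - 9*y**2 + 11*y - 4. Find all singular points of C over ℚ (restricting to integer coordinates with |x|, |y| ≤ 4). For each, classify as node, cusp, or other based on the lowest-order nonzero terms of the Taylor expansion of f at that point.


Singular points: {(-1, 2)}; classification: cusp.

Compute partial derivatives:
  f_x = -6*x**2 - 2*x*y - 8*x + 2*y**2 - 10*y + 6.
  f_y = -x**2 + 4*x*y - 10*x + 6*y**2 - 18*y + 11.
Scan x_0 ∈ {−4, ..., 4}. For each x_0, f_y(x_0, y) is a polynomial in y; find its integer roots y ∈ {−4, ..., 4}, then test f_x and f at those candidates.
  x = -4: f_y(-4, y) = 6*y**2 - 34*y + 35; no integer root y with |y| ≤ 4.
  x = -3: f_y(-3, y) = 6*y**2 - 30*y + 32; no integer root y with |y| ≤ 4.
  x = -2: f_y(-2, y) = 6*y**2 - 26*y + 27; no integer root y with |y| ≤ 4.
  x = -1: f_y(-1, y) = 6*y**2 - 22*y + 20; vanishes at y ∈ {2}. (-1, 2): f_x = 0, f = 0 — SINGULAR.
  x = 0: f_y(0, y) = 6*y**2 - 18*y + 11; no integer root y with |y| ≤ 4.
  x = 1: f_y(1, y) = 6*y**2 - 14*y; vanishes at y ∈ {0}. (1, 0): f_x = -8 ≠ 0.
  x = 2: f_y(2, y) = 6*y**2 - 10*y - 13; no integer root y with |y| ≤ 4.
  x = 3: f_y(3, y) = 6*y**2 - 6*y - 28; no integer root y with |y| ≤ 4.
  x = 4: f_y(4, y) = 6*y**2 - 2*y - 45; no integer root y with |y| ≤ 4.
Only singular point on the grid: (-1, 2).
Classify: substitute x = -1 + u, y = 2 + v and expand: f = -2*u**3 - u**2*v + 2*u*v**2 + 2*v**3 + v**2.
No constant or linear terms (consistent with a singular point). Quadratic part: v**2. Cubic part: -2*u**3 - u**2*v + 2*u*v**2 + 2*v**3.
The quadratic part v**2 is a perfect square, so there is a single (double) tangent line v = 0, i.e. y = 2. Restricting the cubic part to that line (v = 0) leaves -2*u**3 ≠ 0, so f is not divisible by v and the branch is v² ≈ 2*u**3 to lowest order — this is a cusp.
Classification: cusp.


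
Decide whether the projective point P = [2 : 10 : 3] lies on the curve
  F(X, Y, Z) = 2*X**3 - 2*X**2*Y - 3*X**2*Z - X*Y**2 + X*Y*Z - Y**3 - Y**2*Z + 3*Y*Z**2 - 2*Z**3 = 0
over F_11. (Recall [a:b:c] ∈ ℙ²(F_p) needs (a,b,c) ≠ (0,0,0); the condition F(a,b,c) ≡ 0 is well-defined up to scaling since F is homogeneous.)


F(2,10,3) ≡ 7 (mod 11); P is NOT on the curve.

Evaluate F(2, 10, 3) term-by-term (mod 11).
  2*X**3 ↦ 2·8·1·1 = 16
  -2*X**2*Y ↦ -2·4·10·1 = -80
  -3*X**2*Z ↦ -3·4·1·3 = -36
  -X*Y**2 ↦ -1·2·100·1 = -200
  X*Y*Z ↦ 1·2·10·3 = 60
  -Y**3 ↦ -1·1·1000·1 = -1000
  -Y**2*Z ↦ -1·1·100·3 = -300
  3*Y*Z**2 ↦ 3·1·10·9 = 270
  -2*Z**3 ↦ -2·1·1·27 = -54
Sum: F(2, 10, 3) = (16) + (-80) + (-36) + (-200) + (60) + (-1000) + (-300) + (270) + (-54) = -1324.
Reducing mod 11: -1324 ≡ 7 (mod 11).
Since F(a, b, c) ≡ 7 ≠ 0 (mod 11), P does NOT lie on the curve.


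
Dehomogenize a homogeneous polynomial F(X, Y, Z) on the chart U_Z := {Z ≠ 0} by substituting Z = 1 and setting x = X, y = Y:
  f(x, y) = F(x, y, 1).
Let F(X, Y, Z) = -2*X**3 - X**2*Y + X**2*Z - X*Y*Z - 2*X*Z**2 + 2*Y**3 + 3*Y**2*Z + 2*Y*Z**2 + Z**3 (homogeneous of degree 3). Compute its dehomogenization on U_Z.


f(x, y) = -2*x**3 - x**2*y + x**2 - x*y - 2*x + 2*y**3 + 3*y**2 + 2*y + 1

On U_Z we set Z = 1. Each monomial c·X^i·Y^j·Z^k in F becomes c·x^i·y^j·1^k = c·x^i·y^j.
Substituting Z = 1: F(X, Y, 1) = -2*x**3 - x**2*y + x**2 - x*y - 2*x + 2*y**3 + 3*y**2 + 2*y + 1.
Note: deg(f) ≤ deg(F) = 3; strict inequality happens when F is divisible by Z (lost terms).


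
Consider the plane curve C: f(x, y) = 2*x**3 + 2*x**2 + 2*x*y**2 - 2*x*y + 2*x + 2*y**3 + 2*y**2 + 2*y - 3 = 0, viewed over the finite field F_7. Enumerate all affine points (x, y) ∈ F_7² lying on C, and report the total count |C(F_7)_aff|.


Affine F_7-points: {(1, 2), (3, 3), (3, 4), (5, 4)}; count = 4.

For each of the 49 pairs (x, y) ∈ F_7², evaluate f(x, y) mod 7. Record the zeros.
  x = 0: [0↦4, 1↦3, 2↦4, 3↦5, 4↦4, 5↦6, 6↦2]  zeros at y ∈ ∅
  x = 1: [0↦3, 1↦2, 2↦0, 3↦2, 4↦6, 5↦3, 6↦5]  zeros at y ∈ {2}
  x = 2: [0↦4, 1↦3, 2↦5, 3↦1, 4↦3, 5↦2, 6↦3]  zeros at y ∈ ∅
  x = 3: [0↦5, 1↦4, 2↦3, 3↦0, 4↦0, 5↦1, 6↦1]  zeros at y ∈ {3, 4}
  x = 4: [0↦4, 1↦3, 2↦6, 3↦4, 4↦2, 5↦5, 6↦4]  zeros at y ∈ ∅
  x = 5: [0↦6, 1↦5, 2↦5, 3↦4, 4↦0, 5↦5, 6↦3]  zeros at y ∈ {4}
  x = 6: [0↦2, 1↦1, 2↦5, 3↦5, 4↦6, 5↦6, 6↦3]  zeros at y ∈ ∅
Collecting zeros: affine points = {(1, 2), (3, 3), (3, 4), (5, 4)}.
Total count |C(F_7)_aff| = 4.


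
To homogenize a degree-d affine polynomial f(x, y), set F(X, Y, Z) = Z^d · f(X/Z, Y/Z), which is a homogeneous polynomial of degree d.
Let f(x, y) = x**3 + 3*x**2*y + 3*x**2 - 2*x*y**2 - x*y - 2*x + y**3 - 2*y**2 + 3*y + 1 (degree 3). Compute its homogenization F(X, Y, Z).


F(X, Y, Z) = X**3 + 3*X**2*Y + 3*X**2*Z - 2*X*Y**2 - X*Y*Z - 2*X*Z**2 + Y**3 - 2*Y**2*Z + 3*Y*Z**2 + Z**3

deg(f) = 3.
Substitute x = X/Z, y = Y/Z into f, then multiply by Z^3.
  monomial 1·x^3·y^0 ↦ 1·X^3·Y^0·Z^0.
  monomial 3·x^2·y^1 ↦ 3·X^2·Y^1·Z^0.
  monomial 3·x^2·y^0 ↦ 3·X^2·Y^0·Z^1.
  monomial -2·x^1·y^2 ↦ -2·X^1·Y^2·Z^0.
  monomial -1·x^1·y^1 ↦ -1·X^1·Y^1·Z^1.
  monomial -2·x^1·y^0 ↦ -2·X^1·Y^0·Z^2.
  monomial 1·x^0·y^3 ↦ 1·X^0·Y^3·Z^0.
  monomial -2·x^0·y^2 ↦ -2·X^0·Y^2·Z^1.
  monomial 3·x^0·y^1 ↦ 3·X^0·Y^1·Z^2.
  monomial 1·x^0·y^0 ↦ 1·X^0·Y^0·Z^3.
Collecting: F(X, Y, Z) = X**3 + 3*X**2*Y + 3*X**2*Z - 2*X*Y**2 - X*Y*Z - 2*X*Z**2 + Y**3 - 2*Y**2*Z + 3*Y*Z**2 + Z**3.


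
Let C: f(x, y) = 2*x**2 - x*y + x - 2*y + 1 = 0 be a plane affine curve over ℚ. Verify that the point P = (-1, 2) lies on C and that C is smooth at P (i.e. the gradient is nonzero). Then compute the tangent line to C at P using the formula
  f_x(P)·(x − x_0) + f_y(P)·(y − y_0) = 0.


Tangent line at P: -5*x - y - 3 = 0.

Step 1: f(-1, 2) = 0, so P lies on C.
Step 2: partial derivatives
  f_x(x, y) = 4*x - y + 1, f_y(x, y) = -x - 2.
  f_x(P) = -5, f_y(P) = -1 (gradient nonzero, so P is smooth).
Step 3: tangent line at P: -5·(x − -1) + -1·(y − 2) = 0.
Expanding: -5*x - y - 3 = 0.


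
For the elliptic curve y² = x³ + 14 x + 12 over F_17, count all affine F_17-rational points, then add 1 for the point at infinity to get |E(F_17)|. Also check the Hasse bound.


Affine points = {(3, 8), (3, 9), (4, 8), (4, 9), (9, 0), (10, 8), (10, 9), (11, 1), (11, 16), (12, 2), (12, 15)}; affine count = 11; |E(F_17)| = 12.

Discriminant check: Δ ∝ 4a³ + 27b² = 4·14³ + 27·12² = 4·2744 + 27·144 ≡ 6 (mod 17). Nonzero ⇒ E is nonsingular.
For each x ∈ F_17, compute rhs = x³ + 14·x + 12 mod 17, then count y ∈ F_17 with y² ≡ rhs.
  x = 0: rhs = 12, matching y values: none (0 points).
  x = 1: rhs = 10, matching y values: none (0 points).
  x = 2: rhs = 14, matching y values: none (0 points).
  x = 3: rhs = 13, matching y values: 8, 9 (2 points).
  x = 4: rhs = 13, matching y values: 8, 9 (2 points).
  x = 5: rhs = 3, matching y values: none (0 points).
  x = 6: rhs = 6, matching y values: none (0 points).
  x = 7: rhs = 11, matching y values: none (0 points).
  x = 8: rhs = 7, matching y values: none (0 points).
  x = 9: rhs = 0, matching y values: 0 (1 points).
  x = 10: rhs = 13, matching y values: 8, 9 (2 points).
  x = 11: rhs = 1, matching y values: 1, 16 (2 points).
  x = 12: rhs = 4, matching y values: 2, 15 (2 points).
  x = 13: rhs = 11, matching y values: none (0 points).
  x = 14: rhs = 11, matching y values: none (0 points).
  x = 15: rhs = 10, matching y values: none (0 points).
  x = 16: rhs = 14, matching y values: none (0 points).
Total affine count: 11.
Full point count |E(F_17)| = 11 + 1 = 12.
Hasse bound: |12 − (17+1)| = |-6| = 6 ≤ 2√17 ≈ 8.2462 ✓.


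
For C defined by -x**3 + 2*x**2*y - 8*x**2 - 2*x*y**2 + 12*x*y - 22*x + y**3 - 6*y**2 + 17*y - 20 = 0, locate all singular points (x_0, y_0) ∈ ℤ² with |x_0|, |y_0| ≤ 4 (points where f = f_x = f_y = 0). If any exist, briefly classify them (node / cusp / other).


Singular points: {(-2, 1)}; classification: cusp.

Compute partial derivatives:
  f_x = -3*x**2 + 4*x*y - 16*x - 2*y**2 + 12*y - 22.
  f_y = 2*x**2 - 4*x*y + 12*x + 3*y**2 - 12*y + 17.
Scan x_0 ∈ {−4, ..., 4}. For each x_0, f_y(x_0, y) is a polynomial in y; find its integer roots y ∈ {−4, ..., 4}, then test f_x and f at those candidates.
  x = -4: f_y(-4, y) = 3*y**2 + 4*y + 1; vanishes at y ∈ {-1}. (-4, -1): f_x = -4 ≠ 0.
  x = -3: f_y(-3, y) = 3*y**2 - 1; no integer root y with |y| ≤ 4.
  x = -2: f_y(-2, y) = 3*y**2 - 4*y + 1; vanishes at y ∈ {1}. (-2, 1): f_x = 0, f = 0 — SINGULAR.
  x = -1: f_y(-1, y) = 3*y**2 - 8*y + 7; no integer root y with |y| ≤ 4.
  x = 0: f_y(0, y) = 3*y**2 - 12*y + 17; no integer root y with |y| ≤ 4.
  x = 1: f_y(1, y) = 3*y**2 - 16*y + 31; no integer root y with |y| ≤ 4.
  x = 2: f_y(2, y) = 3*y**2 - 20*y + 49; no integer root y with |y| ≤ 4.
  x = 3: f_y(3, y) = 3*y**2 - 24*y + 71; no integer root y with |y| ≤ 4.
  x = 4: f_y(4, y) = 3*y**2 - 28*y + 97; no integer root y with |y| ≤ 4.
Only singular point on the grid: (-2, 1).
Classify: substitute x = -2 + u, y = 1 + v and expand: f = -u**3 + 2*u**2*v - 2*u*v**2 + v**3 + v**2.
No constant or linear terms (consistent with a singular point). Quadratic part: v**2. Cubic part: -u**3 + 2*u**2*v - 2*u*v**2 + v**3.
The quadratic part v**2 is a perfect square, so there is a single (double) tangent line v = 0, i.e. y = 1. Restricting the cubic part to that line (v = 0) leaves -u**3 ≠ 0, so f is not divisible by v and the branch is v² ≈ u**3 to lowest order — this is a cusp.
Classification: cusp.


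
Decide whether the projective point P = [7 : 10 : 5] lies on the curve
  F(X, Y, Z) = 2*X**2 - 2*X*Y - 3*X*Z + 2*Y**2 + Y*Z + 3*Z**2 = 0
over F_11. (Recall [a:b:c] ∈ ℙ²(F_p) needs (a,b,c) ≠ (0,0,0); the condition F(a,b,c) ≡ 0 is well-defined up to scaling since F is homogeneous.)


F(7,10,5) ≡ 2 (mod 11); P is NOT on the curve.

Evaluate F(7, 10, 5) term-by-term (mod 11).
  2*X**2 ↦ 2·49·1·1 = 98
  -2*X*Y ↦ -2·7·10·1 = -140
  -3*X*Z ↦ -3·7·1·5 = -105
  2*Y**2 ↦ 2·1·100·1 = 200
  Y*Z ↦ 1·1·10·5 = 50
  3*Z**2 ↦ 3·1·1·25 = 75
Sum: F(7, 10, 5) = (98) + (-140) + (-105) + (200) + (50) + (75) = 178.
Reducing mod 11: 178 ≡ 2 (mod 11).
Since F(a, b, c) ≡ 2 ≠ 0 (mod 11), P does NOT lie on the curve.


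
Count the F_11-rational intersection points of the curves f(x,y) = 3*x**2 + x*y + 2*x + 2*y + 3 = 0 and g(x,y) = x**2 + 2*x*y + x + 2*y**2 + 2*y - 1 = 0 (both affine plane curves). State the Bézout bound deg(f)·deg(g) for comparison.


Common zeros: ∅; count = 0; Bézout bound = 4.

deg(f) = 2, deg(g) = 2, so Bézout bound = 4.
Scan x ∈ F_11. For each x, list the y ∈ F_11 with f(x, y) ≡ 0 and those with g(x, y) ≡ 0 (mod 11); the common zeros in that column are the intersection.
  x = 0: f ≡ 0 at y ∈ {4}; g ≡ 0 at y ∈ {2, 8}; common: ∅.
  x = 1: f ≡ 0 at y ∈ {1}; g ≡ 0 at y ∈ ∅; common: ∅.
  x = 2: f ≡ 0 at y ∈ {9}; g ≡ 0 at y ∈ ∅; common: ∅.
  x = 3: f ≡ 0 at y ∈ {6}; g ≡ 0 at y ∈ {0, 7}; common: ∅.
  x = 4: f ≡ 0 at y ∈ {3}; g ≡ 0 at y ∈ {7, 10}; common: ∅.
  x = 5: f ≡ 0 at y ∈ {0}; g ≡ 0 at y ∈ {8}; common: ∅.
  x = 6: f ≡ 0 at y ∈ {8}; g ≡ 0 at y ∈ {2}; common: ∅.
  x = 7: f ≡ 0 at y ∈ {5}; g ≡ 0 at y ∈ {0, 3}; common: ∅.
  x = 8: f ≡ 0 at y ∈ {2}; g ≡ 0 at y ∈ {3, 10}; common: ∅.
  x = 9: f ≡ 0 at y ∈ {0, 1, 2, 3, 4, 5, 6, 7, 8, 9, 10}; g ≡ 0 at y ∈ ∅; common: ∅.
  x = 10: f ≡ 0 at y ∈ {7}; g ≡ 0 at y ∈ ∅; common: ∅.
Collecting: common zeros = ∅, so the count is 0.
Comparison with the Bézout bound: 0 ≤ 4 = deg(f)·deg(g), as expected for curves with no common component (the affine F_11-count falls short of the bound because intersections may lie at infinity, over extension fields, or carry multiplicity).
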